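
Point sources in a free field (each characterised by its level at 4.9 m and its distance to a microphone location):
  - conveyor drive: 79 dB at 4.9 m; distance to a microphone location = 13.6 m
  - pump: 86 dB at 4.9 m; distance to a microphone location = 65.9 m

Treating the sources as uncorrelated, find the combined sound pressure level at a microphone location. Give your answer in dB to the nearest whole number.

71 dB

Propagate each source to the receiver with L = L_ref − 20·log₁₀(r/r_ref), then add intensities.
conveyor drive: 79 − 20·log₁₀(13.6/4.9) = 79 − 8.87 = 70.13 dB.
pump: 86 − 20·log₁₀(65.9/4.9) = 86 − 22.57 = 63.43 dB.
Σ 10^(L/10) = 1.251e+07 → L_total = 10·log₁₀(1.251e+07) = 70.97 dB.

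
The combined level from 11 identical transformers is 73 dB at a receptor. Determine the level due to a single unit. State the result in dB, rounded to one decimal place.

62.6 dB

For N identical incoherent sources L_total = L₁ + 10·log₁₀ N, so L₁ = 73 − 10·log₁₀(11) = 73 − 10.414.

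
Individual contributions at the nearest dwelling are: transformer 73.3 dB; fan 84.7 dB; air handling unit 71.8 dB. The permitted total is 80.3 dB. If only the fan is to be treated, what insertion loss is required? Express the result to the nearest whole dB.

6 dB

Everything except the fan sums to 10^(73.3/10) + 10^(71.8/10) = 3.652e+07 in linear terms, 75.62 dB.
To meet 80.3 dB overall, the treated fan may contribute at most 10^(80.3/10) − 3.652e+07 = 7.064e+07, i.e. 78.49 dB.
Required insertion loss = 84.7 − 78.49 = 6.21 dB.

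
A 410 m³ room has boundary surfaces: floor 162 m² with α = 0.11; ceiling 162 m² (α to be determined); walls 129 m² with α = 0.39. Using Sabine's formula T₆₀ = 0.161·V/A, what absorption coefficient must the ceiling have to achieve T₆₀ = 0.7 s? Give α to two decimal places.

0.16

From T₆₀ = 0.161·V/A, the target T₆₀ = 0.7 s needs A = 0.161·410/0.7 = 94.30 m².
Absorption from the other surfaces = 162·0.11 + 129·0.39 = 68.13 m², so the ceiling must supply 26.17 m² over 162 m².
α = 26.17/162 = 0.162.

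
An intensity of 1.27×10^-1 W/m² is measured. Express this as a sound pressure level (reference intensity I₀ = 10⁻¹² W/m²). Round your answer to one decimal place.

111.0 dB

Dividing by I₀ shifts the exponent by 12: I/I₀ = 1.27×10^11.
L = 10·(0.1038 + 11) = 111.04 dB.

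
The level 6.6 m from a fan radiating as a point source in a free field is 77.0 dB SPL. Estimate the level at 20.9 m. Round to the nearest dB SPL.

67 dB SPL

Point-source attenuation: ΔL = 20·log₁₀(r₂/r₁) = 20·log₁₀(20.9/6.6) = 10.012 dB.
L₂ = 77.0 − 20·log₁₀(20.9/6.6) = 77.0 − 10.012 = 66.99 dB SPL.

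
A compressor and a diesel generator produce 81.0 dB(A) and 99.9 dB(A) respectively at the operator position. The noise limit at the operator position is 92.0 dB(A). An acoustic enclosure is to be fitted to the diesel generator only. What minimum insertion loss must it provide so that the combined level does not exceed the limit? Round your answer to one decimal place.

8.3 dB

The untreated sources together contribute 10^(81.0/10) = 1.259e+08, i.e. 81.00 dB(A).
The limit corresponds to 10^(92.0/10) = 1.585e+09; subtracting the fixed part leaves 1.459e+09 for the diesel generator, i.e. 91.64 dB(A).
Required insertion loss = 99.9 − 91.64 = 8.26 dB.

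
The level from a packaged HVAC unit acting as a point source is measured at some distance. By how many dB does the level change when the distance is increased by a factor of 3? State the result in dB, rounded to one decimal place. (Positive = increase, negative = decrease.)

Point-source spreading: ΔL = −20·log₁₀(r₂/r₁).
ΔL = −20·log₁₀(3) = -9.54 dB.

-9.5 dB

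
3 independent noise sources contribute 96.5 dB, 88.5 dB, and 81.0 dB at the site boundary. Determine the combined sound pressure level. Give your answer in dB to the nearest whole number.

For uncorrelated sources the intensities add, so convert each level to linear form, sum, and take 10·log₁₀ of the total.
Σ 10^(L/10) = 10^(96.5/10) + 10^(88.5/10) + 10^(81.0/10) = 5.301e+09.
L_total = 10·log₁₀(5.301e+09) = 97.24 dB.

97 dB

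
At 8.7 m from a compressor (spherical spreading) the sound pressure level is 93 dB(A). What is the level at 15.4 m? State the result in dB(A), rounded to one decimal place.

Spherical spreading from a point source gives a 20·log₁₀(r₂/r₁) drop.
L₂ = 93 − 20·log₁₀(15.4/8.7) = 93 − 4.960 = 88.04 dB(A).

88.0 dB(A)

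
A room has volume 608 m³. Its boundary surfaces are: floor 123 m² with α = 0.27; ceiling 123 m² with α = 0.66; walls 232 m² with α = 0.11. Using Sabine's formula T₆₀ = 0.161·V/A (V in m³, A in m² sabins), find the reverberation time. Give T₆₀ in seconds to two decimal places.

0.70 s

Total absorption A = 123·0.27 + 123·0.66 + 232·0.11 = 139.91 m² sabins.
T₆₀ = 0.161·V/A = 0.161·608/139.91 = 0.700 s.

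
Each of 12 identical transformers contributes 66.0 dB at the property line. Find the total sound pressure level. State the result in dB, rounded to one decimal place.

76.8 dB

N identical incoherent sources raise the level by 10·log₁₀ N.
L_total = 66.0 + 10·log₁₀(12) = 66.0 + 10.792 = 76.79 dB.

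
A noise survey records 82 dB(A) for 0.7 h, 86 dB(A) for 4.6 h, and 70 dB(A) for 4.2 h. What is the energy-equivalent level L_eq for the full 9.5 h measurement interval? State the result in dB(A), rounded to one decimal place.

The energy average is taken in the linear domain: L_eq = 10·log₁₀[(Σ tᵢ·10^(Lᵢ/10))/T], T = 9.5 h.
Σ tᵢ·10^(Lᵢ/10) = 0.7·10^(82/10) + 4.6·10^(86/10) + 4.2·10^(70/10) = 1.984e+09.
L_eq = 10·log₁₀(1.984e+09/9.5) = 83.20 dB(A).

83.2 dB(A)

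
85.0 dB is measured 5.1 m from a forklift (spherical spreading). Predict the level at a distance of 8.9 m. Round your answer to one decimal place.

For a point source, L₂ = L₁ − 20·log₁₀(r₂/r₁).
L₂ = 85.0 − 20·log₁₀(8.9/5.1) = 85.0 − 4.836 = 80.16 dB.

80.2 dB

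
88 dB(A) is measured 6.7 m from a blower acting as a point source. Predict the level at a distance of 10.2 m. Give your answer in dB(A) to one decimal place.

Spherical spreading from a point source gives a 20·log₁₀(r₂/r₁) drop.
L₂ = 88 − 20·log₁₀(10.2/6.7) = 88 − 3.651 = 84.35 dB(A).

84.3 dB(A)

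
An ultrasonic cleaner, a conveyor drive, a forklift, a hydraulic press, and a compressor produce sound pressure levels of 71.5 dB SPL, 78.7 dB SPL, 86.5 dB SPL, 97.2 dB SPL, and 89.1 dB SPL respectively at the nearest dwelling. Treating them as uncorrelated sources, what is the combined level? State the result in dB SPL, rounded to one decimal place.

98.2 dB SPL

For uncorrelated sources the intensities add, so convert each level to linear form, sum, and take 10·log₁₀ of the total.
Σ 10^(L/10) = 10^(71.5/10) + 10^(78.7/10) + 10^(86.5/10) + 10^(97.2/10) + 10^(89.1/10) = 6.596e+09.
L_total = 10·log₁₀(6.596e+09) = 98.19 dB SPL.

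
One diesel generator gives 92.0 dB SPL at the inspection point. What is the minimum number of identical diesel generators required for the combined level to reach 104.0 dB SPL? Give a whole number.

Need L₁ + 10·log₁₀ N ≥ 104.0, i.e. log₁₀ N ≥ 1.20.
N ≥ 10^(12.0/10) = 15.849, so N = 16.

16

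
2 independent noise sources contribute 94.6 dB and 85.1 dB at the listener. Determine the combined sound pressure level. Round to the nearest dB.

Incoherent sources combine by intensity addition: L_total = 10·log₁₀(Σ 10^(L_i/10)).
Σ 10^(L/10) = 10^(94.6/10) + 10^(85.1/10) = 3.208e+09.
L_total = 10·log₁₀(3.208e+09) = 95.06 dB.

95 dB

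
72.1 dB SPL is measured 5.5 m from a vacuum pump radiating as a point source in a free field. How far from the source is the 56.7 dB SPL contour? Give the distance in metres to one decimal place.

For a point source L₁ − L₂ = 20·log₁₀(r₂/r₁), so r₂ = r₁·10^((L₁−L₂)/20).
r₂ = 5.5·10^((72.1−56.7)/20) = 5.5·10^(15.4/20) = 32.39 m.

32.4 m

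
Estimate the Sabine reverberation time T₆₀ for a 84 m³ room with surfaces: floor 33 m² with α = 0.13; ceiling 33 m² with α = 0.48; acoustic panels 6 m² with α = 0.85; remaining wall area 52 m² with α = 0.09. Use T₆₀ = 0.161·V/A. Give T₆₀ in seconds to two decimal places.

Summing Sᵢαᵢ: 33·0.13 + 33·0.48 + 6·0.85 + 52·0.09 = 29.91 m².
T₆₀ = 0.161·V/A = 0.161·84/29.91 = 0.452 s.

0.45 s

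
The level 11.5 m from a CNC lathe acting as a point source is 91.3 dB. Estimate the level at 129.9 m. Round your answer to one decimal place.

Spherical spreading from a point source gives a 20·log₁₀(r₂/r₁) drop.
L₂ = 91.3 − 20·log₁₀(129.9/11.5) = 91.3 − 21.058 = 70.24 dB.

70.2 dB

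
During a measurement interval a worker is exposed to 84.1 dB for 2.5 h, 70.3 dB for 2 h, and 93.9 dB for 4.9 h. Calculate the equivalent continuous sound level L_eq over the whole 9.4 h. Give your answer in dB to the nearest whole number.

L_eq = 10·log₁₀[(1/T)·Σ tᵢ·10^(Lᵢ/10)] with T = 9.4 h.
Σ tᵢ·10^(Lᵢ/10) = 2.5·10^(84.1/10) + 2·10^(70.3/10) + 4.9·10^(93.9/10) = 1.269e+10.
L_eq = 10·log₁₀(1.269e+10/9.4) = 91.30 dB.

91 dB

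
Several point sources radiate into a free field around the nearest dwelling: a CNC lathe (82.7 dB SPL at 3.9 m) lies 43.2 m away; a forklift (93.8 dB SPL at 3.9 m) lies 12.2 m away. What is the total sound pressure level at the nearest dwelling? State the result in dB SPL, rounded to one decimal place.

First find each source's level at the receiver (point-source: −20·log₁₀(r/r_ref)), then combine on an intensity basis.
CNC lathe: 82.7 − 20·log₁₀(43.2/3.9) = 82.7 − 20.89 = 61.81 dB SPL.
forklift: 93.8 − 20·log₁₀(12.2/3.9) = 93.8 − 9.91 = 83.89 dB SPL.
Σ 10^(L/10) = 2.467e+08 → L_total = 10·log₁₀(2.467e+08) = 83.92 dB SPL.

83.9 dB SPL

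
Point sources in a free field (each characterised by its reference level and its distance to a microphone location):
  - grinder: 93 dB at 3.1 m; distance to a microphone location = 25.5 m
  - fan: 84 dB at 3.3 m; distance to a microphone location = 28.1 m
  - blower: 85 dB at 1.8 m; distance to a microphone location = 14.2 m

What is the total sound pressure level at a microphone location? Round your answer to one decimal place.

75.8 dB

Propagate each source to the receiver with L = L_ref − 20·log₁₀(r/r_ref), then add intensities.
grinder: 93 − 20·log₁₀(25.5/3.1) = 93 − 18.30 = 74.70 dB.
fan: 84 − 20·log₁₀(28.1/3.3) = 84 − 18.60 = 65.40 dB.
blower: 85 − 20·log₁₀(14.2/1.8) = 85 − 17.94 = 67.06 dB.
Σ 10^(L/10) = 3.803e+07 → L_total = 10·log₁₀(3.803e+07) = 75.80 dB.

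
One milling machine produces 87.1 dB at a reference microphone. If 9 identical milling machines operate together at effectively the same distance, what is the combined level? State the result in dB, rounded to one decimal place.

96.6 dB

N identical incoherent sources raise the level by 10·log₁₀ N.
L_total = 87.1 + 10·log₁₀(9) = 87.1 + 9.542 = 96.64 dB.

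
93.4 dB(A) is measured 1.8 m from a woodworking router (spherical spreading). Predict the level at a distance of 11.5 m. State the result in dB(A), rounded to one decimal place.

77.3 dB(A)

Point-source attenuation: ΔL = 20·log₁₀(r₂/r₁) = 20·log₁₀(11.5/1.8) = 16.109 dB.
L₂ = 93.4 − 20·log₁₀(11.5/1.8) = 93.4 − 16.109 = 77.29 dB(A).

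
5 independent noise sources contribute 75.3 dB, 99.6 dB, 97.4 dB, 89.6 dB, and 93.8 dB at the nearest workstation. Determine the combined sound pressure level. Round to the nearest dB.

For uncorrelated sources the intensities add, so convert each level to linear form, sum, and take 10·log₁₀ of the total.
Σ 10^(L/10) = 10^(75.3/10) + 10^(99.6/10) + 10^(97.4/10) + 10^(89.6/10) + 10^(93.8/10) = 1.796e+10.
L_total = 10·log₁₀(1.796e+10) = 102.54 dB.

103 dB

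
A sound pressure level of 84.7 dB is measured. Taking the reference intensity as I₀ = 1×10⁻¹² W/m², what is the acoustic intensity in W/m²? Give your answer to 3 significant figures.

0.000295 W/m²

I = I₀·10^(L/10) = 10⁻¹² × 10^(84.7/10) = 10^(-3.530).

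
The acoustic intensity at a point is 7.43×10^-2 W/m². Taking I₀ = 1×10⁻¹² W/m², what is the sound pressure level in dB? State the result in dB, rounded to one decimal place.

108.7 dB

Dividing by I₀ shifts the exponent by 12: I/I₀ = 7.43×10^10.
L = 10·(0.8710 + 10) = 108.71 dB.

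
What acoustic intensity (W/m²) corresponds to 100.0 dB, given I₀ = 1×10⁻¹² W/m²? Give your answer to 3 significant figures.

0.0100 W/m²

I = I₀·10^(L/10) = 10⁻¹² × 10^(100.0/10) = 10^(-2.000).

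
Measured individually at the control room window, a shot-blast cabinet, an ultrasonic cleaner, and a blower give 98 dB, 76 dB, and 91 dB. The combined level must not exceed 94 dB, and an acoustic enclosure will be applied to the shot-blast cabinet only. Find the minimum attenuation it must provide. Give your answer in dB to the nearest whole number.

Fixed contribution from the other sources: Σ 10^(L/10) = 10^(76/10) + 10^(91/10) = 1.299e+09 (91.14 dB).
To meet 94 dB overall, the treated shot-blast cabinet may contribute at most 10^(94/10) − 1.299e+09 = 1.213e+09, i.e. 90.84 dB.
So the shot-blast cabinet must be reduced from 98 to 90.84 dB: IL = 7.16 dB.

7 dB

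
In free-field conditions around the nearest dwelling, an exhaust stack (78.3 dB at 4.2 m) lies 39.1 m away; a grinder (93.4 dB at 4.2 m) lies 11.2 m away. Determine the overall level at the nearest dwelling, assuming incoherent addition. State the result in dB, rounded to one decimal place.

First find each source's level at the receiver (point-source: −20·log₁₀(r/r_ref)), then combine on an intensity basis.
exhaust stack: 78.3 − 20·log₁₀(39.1/4.2) = 78.3 − 19.38 = 58.92 dB.
grinder: 93.4 − 20·log₁₀(11.2/4.2) = 93.4 − 8.52 = 84.88 dB.
Σ 10^(L/10) = 3.084e+08 → L_total = 10·log₁₀(3.084e+08) = 84.89 dB.

84.9 dB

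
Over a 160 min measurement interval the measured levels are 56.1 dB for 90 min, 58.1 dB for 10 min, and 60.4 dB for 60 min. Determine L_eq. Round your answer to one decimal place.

L_eq = 10·log₁₀[(1/T)·Σ tᵢ·10^(Lᵢ/10)] with T = 160 min.
Σ tᵢ·10^(Lᵢ/10) = 90·10^(56.1/10) + 10·10^(58.1/10) + 60·10^(60.4/10) = 1.089e+08.
L_eq = 10·log₁₀(1.089e+08/160) = 58.33 dB.

58.3 dB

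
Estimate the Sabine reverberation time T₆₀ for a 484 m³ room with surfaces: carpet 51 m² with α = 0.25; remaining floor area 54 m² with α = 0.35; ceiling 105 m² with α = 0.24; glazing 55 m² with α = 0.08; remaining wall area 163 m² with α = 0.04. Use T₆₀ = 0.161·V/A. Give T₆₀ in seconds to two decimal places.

Summing Sᵢαᵢ: 51·0.25 + 54·0.35 + 105·0.24 + 55·0.08 + 163·0.04 = 67.77 m².
T₆₀ = 0.161·V/A = 0.161·484/67.77 = 1.150 s.

1.15 s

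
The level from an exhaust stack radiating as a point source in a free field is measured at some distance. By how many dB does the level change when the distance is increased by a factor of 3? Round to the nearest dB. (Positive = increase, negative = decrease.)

-10 dB

A point source loses 6 dB per doubling of distance; generally ΔL = −20·log₁₀(r₂/r₁).
ΔL = −20·log₁₀(3) = -9.54 dB.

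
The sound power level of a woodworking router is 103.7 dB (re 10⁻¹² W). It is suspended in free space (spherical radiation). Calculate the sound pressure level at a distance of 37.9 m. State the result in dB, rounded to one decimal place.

61.1 dB

Free-field spherical radiation: L_p = L_w − 10·log₁₀(4π·r²), r = 37.9 m.
4π·r² = 1.805e+04 m², 10·log₁₀ of that is 42.565 dB.
L_p = 103.7 − 42.565 = 61.14 dB.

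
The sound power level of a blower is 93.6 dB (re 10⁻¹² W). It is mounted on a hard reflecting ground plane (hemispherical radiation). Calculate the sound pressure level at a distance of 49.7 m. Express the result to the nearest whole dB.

52 dB

L_p = L_w − 10·log₁₀(2π·r²) with r = 49.7 m.
2π·r² = 1.552e+04 m², 10·log₁₀ of that is 41.909 dB.
L_p = 93.6 − 41.909 = 51.69 dB.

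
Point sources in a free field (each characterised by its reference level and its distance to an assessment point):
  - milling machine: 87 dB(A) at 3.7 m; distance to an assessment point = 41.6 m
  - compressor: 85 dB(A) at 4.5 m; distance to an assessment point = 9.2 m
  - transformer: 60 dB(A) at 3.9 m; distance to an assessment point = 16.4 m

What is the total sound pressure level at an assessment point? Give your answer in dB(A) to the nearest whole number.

79 dB(A)

Propagate each source to the receiver with L = L_ref − 20·log₁₀(r/r_ref), then add intensities.
milling machine: 87 − 20·log₁₀(41.6/3.7) = 87 − 21.02 = 65.98 dB(A).
compressor: 85 − 20·log₁₀(9.2/4.5) = 85 − 6.21 = 78.79 dB(A).
transformer: 60 − 20·log₁₀(16.4/3.9) = 60 − 12.48 = 47.52 dB(A).
Σ 10^(L/10) = 7.968e+07 → L_total = 10·log₁₀(7.968e+07) = 79.01 dB(A).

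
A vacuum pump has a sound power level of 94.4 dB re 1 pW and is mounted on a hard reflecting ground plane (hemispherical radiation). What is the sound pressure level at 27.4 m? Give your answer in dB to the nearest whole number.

The power spreads over a hemisphere of area 2π·r², so L_p = L_w − 10·log₁₀(2π·r²).
2π·r² = 4717 m², 10·log₁₀ of that is 36.737 dB.
L_p = 94.4 − 36.737 = 57.66 dB.

58 dB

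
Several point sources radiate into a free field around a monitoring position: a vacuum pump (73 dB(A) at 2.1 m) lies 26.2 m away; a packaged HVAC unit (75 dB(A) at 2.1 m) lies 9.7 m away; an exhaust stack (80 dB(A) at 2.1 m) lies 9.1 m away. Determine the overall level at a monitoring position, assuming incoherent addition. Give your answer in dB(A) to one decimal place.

68.4 dB(A)

First find each source's level at the receiver (point-source: −20·log₁₀(r/r_ref)), then combine on an intensity basis.
vacuum pump: 73 − 20·log₁₀(26.2/2.1) = 73 − 21.92 = 51.08 dB(A).
packaged HVAC unit: 75 − 20·log₁₀(9.7/2.1) = 75 − 13.29 = 61.71 dB(A).
exhaust stack: 80 − 20·log₁₀(9.1/2.1) = 80 − 12.74 = 67.26 dB(A).
Σ 10^(L/10) = 6.936e+06 → L_total = 10·log₁₀(6.936e+06) = 68.41 dB(A).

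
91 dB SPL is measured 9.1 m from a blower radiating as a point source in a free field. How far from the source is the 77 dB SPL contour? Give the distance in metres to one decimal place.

45.6 m

The 14.0 dB drop corresponds to a distance ratio of 10^(14.0/20) for a point source.
r₂ = 9.1·10^((91−77)/20) = 9.1·10^(14.0/20) = 45.61 m.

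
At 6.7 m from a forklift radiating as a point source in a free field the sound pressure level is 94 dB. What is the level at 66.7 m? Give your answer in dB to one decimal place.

For a point source, L₂ = L₁ − 20·log₁₀(r₂/r₁).
L₂ = 94 − 20·log₁₀(66.7/6.7) = 94 − 19.961 = 74.04 dB.

74.0 dB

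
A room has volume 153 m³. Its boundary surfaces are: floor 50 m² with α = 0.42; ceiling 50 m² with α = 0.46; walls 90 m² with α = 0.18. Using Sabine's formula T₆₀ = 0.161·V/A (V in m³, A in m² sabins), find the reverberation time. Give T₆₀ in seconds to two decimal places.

0.41 s

Total absorption A = 50·0.42 + 50·0.46 + 90·0.18 = 60.20 m² sabins.
T₆₀ = 0.161·V/A = 0.161·153/60.20 = 0.409 s.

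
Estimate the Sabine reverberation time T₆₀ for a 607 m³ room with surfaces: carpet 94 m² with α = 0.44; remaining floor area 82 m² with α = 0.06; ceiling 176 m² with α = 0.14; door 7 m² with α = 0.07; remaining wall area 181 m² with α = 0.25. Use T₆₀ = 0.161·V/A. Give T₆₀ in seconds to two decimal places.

0.84 s

Total absorption A = 94·0.44 + 82·0.06 + 176·0.14 + 7·0.07 + 181·0.25 = 116.66 m² sabins.
T₆₀ = 0.161 × 607 / 116.66 = 0.838 s.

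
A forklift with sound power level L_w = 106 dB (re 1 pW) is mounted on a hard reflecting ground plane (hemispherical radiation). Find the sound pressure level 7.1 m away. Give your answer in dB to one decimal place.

The power spreads over a hemisphere of area 2π·r², so L_p = L_w − 10·log₁₀(2π·r²).
2π·r² = 316.7 m², 10·log₁₀ of that is 25.007 dB.
L_p = 106 − 25.007 = 80.99 dB.

81.0 dB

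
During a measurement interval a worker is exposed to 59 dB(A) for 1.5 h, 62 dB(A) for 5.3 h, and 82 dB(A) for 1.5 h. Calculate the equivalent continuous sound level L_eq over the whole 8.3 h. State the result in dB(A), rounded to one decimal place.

Weight each interval's intensity by its duration and average over T = 8.3 h:
Σ tᵢ·10^(Lᵢ/10) = 1.5·10^(59/10) + 5.3·10^(62/10) + 1.5·10^(82/10) = 2.473e+08.
L_eq = 10·log₁₀(2.473e+08/8.3) = 74.74 dB(A).

74.7 dB(A)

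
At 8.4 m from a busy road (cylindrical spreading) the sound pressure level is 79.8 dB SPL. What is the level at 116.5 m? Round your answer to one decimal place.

For a line source, L₂ = L₁ − 10·log₁₀(r₂/r₁).
L₂ = 79.8 − 10·log₁₀(116.5/8.4) = 79.8 − 11.420 = 68.38 dB SPL.

68.4 dB SPL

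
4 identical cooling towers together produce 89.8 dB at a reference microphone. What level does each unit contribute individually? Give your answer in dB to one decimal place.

For N identical incoherent sources L_total = L₁ + 10·log₁₀ N, so L₁ = 89.8 − 10·log₁₀(4) = 89.8 − 6.021.

83.8 dB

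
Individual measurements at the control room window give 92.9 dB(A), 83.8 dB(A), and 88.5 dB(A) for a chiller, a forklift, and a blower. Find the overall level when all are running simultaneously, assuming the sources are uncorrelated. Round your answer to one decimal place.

Incoherent sources combine by intensity addition: L_total = 10·log₁₀(Σ 10^(L_i/10)).
Σ 10^(L/10) = 10^(92.9/10) + 10^(83.8/10) + 10^(88.5/10) = 2.898e+09.
L_total = 10·log₁₀(2.898e+09) = 94.62 dB(A).

94.6 dB(A)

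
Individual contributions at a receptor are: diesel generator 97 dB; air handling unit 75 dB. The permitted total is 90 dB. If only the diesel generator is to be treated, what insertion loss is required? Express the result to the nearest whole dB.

7 dB

The untreated sources together contribute 10^(75/10) = 3.162e+07, i.e. 75.00 dB.
To meet 90 dB overall, the treated diesel generator may contribute at most 10^(90/10) − 3.162e+07 = 9.684e+08, i.e. 89.86 dB.
So the diesel generator must be reduced from 97 to 89.86 dB: IL = 7.14 dB.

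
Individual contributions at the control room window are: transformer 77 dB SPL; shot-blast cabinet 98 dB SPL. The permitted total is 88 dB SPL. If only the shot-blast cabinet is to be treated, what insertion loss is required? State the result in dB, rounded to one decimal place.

10.4 dB

Everything except the shot-blast cabinet sums to 10^(77/10) = 5.012e+07 in linear terms, 77.00 dB SPL.
To meet 88 dB SPL overall, the treated shot-blast cabinet may contribute at most 10^(88/10) − 5.012e+07 = 5.808e+08, i.e. 87.64 dB SPL.
So the shot-blast cabinet must be reduced from 98 to 87.64 dB SPL: IL = 10.36 dB.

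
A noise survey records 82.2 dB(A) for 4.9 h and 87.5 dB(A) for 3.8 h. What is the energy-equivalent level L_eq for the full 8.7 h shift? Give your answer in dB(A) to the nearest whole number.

The energy average is taken in the linear domain: L_eq = 10·log₁₀[(Σ tᵢ·10^(Lᵢ/10))/T], T = 8.7 h.
Σ tᵢ·10^(Lᵢ/10) = 4.9·10^(82.2/10) + 3.8·10^(87.5/10) = 2.950e+09.
L_eq = 10·log₁₀(2.950e+09/8.7) = 85.30 dB(A).

85 dB(A)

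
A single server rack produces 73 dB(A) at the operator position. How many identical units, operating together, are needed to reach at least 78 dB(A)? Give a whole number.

4

N identical sources give L₁ + 10·log₁₀ N, so require 10·log₁₀ N ≥ 78 − 73 = 5.0 dB.
N ≥ 10^(5.0/10) = 3.162, so N = 4.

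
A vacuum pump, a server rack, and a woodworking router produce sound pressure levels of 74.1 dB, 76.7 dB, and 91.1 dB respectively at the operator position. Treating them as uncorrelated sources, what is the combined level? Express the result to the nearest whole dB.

91 dB

Incoherent sources combine by intensity addition: L_total = 10·log₁₀(Σ 10^(L_i/10)).
Σ 10^(L/10) = 10^(74.1/10) + 10^(76.7/10) + 10^(91.1/10) = 1.361e+09.
L_total = 10·log₁₀(1.361e+09) = 91.34 dB.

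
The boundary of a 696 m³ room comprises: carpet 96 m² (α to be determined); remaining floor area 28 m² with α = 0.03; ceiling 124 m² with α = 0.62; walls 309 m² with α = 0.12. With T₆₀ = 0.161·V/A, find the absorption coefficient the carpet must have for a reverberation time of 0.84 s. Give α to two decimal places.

Required total absorption A = 0.161·696/0.84 = 133.40 m².
Absorption from the other surfaces = 28·0.03 + 124·0.62 + 309·0.12 = 114.80 m², so the carpet must supply 18.60 m² over 96 m².
α = 18.60/96 = 0.194.

0.19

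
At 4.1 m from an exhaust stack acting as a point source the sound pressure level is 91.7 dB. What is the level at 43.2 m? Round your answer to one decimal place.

For a point source, L₂ = L₁ − 20·log₁₀(r₂/r₁).
L₂ = 91.7 − 20·log₁₀(43.2/4.1) = 91.7 − 20.454 = 71.25 dB.

71.2 dB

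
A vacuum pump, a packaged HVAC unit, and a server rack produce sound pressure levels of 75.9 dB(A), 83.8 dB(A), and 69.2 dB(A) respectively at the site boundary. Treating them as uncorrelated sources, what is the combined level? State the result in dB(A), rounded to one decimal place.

84.6 dB(A)

For uncorrelated sources the intensities add, so convert each level to linear form, sum, and take 10·log₁₀ of the total.
Σ 10^(L/10) = 10^(75.9/10) + 10^(83.8/10) + 10^(69.2/10) = 2.871e+08.
L_total = 10·log₁₀(2.871e+08) = 84.58 dB(A).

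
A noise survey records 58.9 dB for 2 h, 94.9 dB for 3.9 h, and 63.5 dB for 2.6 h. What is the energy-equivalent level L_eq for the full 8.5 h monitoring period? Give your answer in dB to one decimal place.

The energy average is taken in the linear domain: L_eq = 10·log₁₀[(Σ tᵢ·10^(Lᵢ/10))/T], T = 8.5 h.
Σ tᵢ·10^(Lᵢ/10) = 2·10^(58.9/10) + 3.9·10^(94.9/10) + 2.6·10^(63.5/10) = 1.206e+10.
L_eq = 10·log₁₀(1.206e+10/8.5) = 91.52 dB.

91.5 dB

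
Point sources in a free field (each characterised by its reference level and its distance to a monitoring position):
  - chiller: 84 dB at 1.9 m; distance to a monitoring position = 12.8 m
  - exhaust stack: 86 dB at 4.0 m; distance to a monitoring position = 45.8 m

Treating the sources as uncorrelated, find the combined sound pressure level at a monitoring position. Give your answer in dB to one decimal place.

69.3 dB

First find each source's level at the receiver (point-source: −20·log₁₀(r/r_ref)), then combine on an intensity basis.
chiller: 84 − 20·log₁₀(12.8/1.9) = 84 − 16.57 = 67.43 dB.
exhaust stack: 86 − 20·log₁₀(45.8/4.0) = 86 − 21.18 = 64.82 dB.
Σ 10^(L/10) = 8.571e+06 → L_total = 10·log₁₀(8.571e+06) = 69.33 dB.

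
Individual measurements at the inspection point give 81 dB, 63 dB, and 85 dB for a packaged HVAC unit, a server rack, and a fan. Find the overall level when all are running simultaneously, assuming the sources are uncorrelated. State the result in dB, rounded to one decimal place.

For uncorrelated sources the intensities add, so convert each level to linear form, sum, and take 10·log₁₀ of the total.
Σ 10^(L/10) = 10^(81/10) + 10^(63/10) + 10^(85/10) = 4.441e+08.
L_total = 10·log₁₀(4.441e+08) = 86.47 dB.

86.5 dB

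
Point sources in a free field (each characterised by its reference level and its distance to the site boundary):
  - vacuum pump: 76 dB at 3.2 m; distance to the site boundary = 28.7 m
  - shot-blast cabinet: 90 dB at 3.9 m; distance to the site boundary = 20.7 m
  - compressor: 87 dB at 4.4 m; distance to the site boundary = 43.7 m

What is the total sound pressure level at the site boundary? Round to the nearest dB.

Propagate each source to the receiver with L = L_ref − 20·log₁₀(r/r_ref), then add intensities.
vacuum pump: 76 − 20·log₁₀(28.7/3.2) = 76 − 19.05 = 56.95 dB.
shot-blast cabinet: 90 − 20·log₁₀(20.7/3.9) = 90 − 14.50 = 75.50 dB.
compressor: 87 − 20·log₁₀(43.7/4.4) = 87 − 19.94 = 67.06 dB.
Σ 10^(L/10) = 4.107e+07 → L_total = 10·log₁₀(4.107e+07) = 76.14 dB.

76 dB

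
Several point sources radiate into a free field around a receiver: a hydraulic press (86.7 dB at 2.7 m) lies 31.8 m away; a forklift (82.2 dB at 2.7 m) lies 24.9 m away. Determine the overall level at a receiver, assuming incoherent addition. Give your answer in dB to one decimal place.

Propagate each source to the receiver with L = L_ref − 20·log₁₀(r/r_ref), then add intensities.
hydraulic press: 86.7 − 20·log₁₀(31.8/2.7) = 86.7 − 21.42 = 65.28 dB.
forklift: 82.2 − 20·log₁₀(24.9/2.7) = 82.2 − 19.30 = 62.90 dB.
Σ 10^(L/10) = 5.323e+06 → L_total = 10·log₁₀(5.323e+06) = 67.26 dB.

67.3 dB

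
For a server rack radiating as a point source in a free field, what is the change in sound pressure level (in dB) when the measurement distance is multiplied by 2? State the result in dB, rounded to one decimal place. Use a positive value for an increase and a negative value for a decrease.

Point-source spreading: ΔL = −20·log₁₀(r₂/r₁).
ΔL = −20·log₁₀(2) = -6.02 dB.

-6.0 dB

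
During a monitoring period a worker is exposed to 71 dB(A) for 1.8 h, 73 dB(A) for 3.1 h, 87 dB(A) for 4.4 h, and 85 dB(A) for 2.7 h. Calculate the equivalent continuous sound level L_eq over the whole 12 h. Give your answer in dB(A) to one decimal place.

L_eq = 10·log₁₀[(1/T)·Σ tᵢ·10^(Lᵢ/10)] with T = 12 h.
Σ tᵢ·10^(Lᵢ/10) = 1.8·10^(71/10) + 3.1·10^(73/10) + 4.4·10^(87/10) + 2.7·10^(85/10) = 3.144e+09.
L_eq = 10·log₁₀(3.144e+09/12) = 84.18 dB(A).

84.2 dB(A)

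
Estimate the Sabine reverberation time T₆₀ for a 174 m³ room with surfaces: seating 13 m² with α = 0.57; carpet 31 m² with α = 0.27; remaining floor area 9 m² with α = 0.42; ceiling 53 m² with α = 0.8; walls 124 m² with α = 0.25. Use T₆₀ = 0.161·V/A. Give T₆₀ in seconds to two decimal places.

A = Σ Sᵢαᵢ = 13·0.57 + 31·0.27 + 9·0.42 + 53·0.8 + 124·0.25 = 92.96 m².
T₆₀ = 0.161·V/A = 0.161·174/92.96 = 0.301 s.

0.30 s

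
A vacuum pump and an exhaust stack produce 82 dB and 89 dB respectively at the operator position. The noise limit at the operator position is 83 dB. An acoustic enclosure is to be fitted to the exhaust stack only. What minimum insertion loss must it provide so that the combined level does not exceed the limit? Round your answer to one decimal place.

12.9 dB

Fixed contribution from the other source: Σ 10^(L/10) = 10^(82/10) = 1.585e+08 (82.00 dB).
To meet 83 dB overall, the treated exhaust stack may contribute at most 10^(83/10) − 1.585e+08 = 4.104e+07, i.e. 76.13 dB.
So the exhaust stack must be reduced from 89 to 76.13 dB: IL = 12.87 dB.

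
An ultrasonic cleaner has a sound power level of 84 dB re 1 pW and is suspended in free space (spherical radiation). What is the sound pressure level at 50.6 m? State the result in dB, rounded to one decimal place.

38.9 dB

L_p = L_w − 10·log₁₀(4π·r²) with r = 50.6 m.
4π·r² = 3.217e+04 m², 10·log₁₀ of that is 45.075 dB.
L_p = 84 − 45.075 = 38.92 dB.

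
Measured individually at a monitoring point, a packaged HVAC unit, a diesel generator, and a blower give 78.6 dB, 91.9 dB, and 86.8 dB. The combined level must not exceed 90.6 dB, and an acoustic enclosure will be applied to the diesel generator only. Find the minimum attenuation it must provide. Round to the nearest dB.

Everything except the diesel generator sums to 10^(78.6/10) + 10^(86.8/10) = 5.511e+08 in linear terms, 87.41 dB.
The limit corresponds to 10^(90.6/10) = 1.148e+09; subtracting the fixed part leaves 5.971e+08 for the diesel generator, i.e. 87.76 dB.
Required insertion loss = 91.9 − 87.76 = 4.14 dB.

4 dB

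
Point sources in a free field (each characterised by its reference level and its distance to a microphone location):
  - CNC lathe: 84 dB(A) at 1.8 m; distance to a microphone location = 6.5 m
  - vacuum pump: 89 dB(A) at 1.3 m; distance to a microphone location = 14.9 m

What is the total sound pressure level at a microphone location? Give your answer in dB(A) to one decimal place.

74.0 dB(A)

Propagate each source to the receiver with L = L_ref − 20·log₁₀(r/r_ref), then add intensities.
CNC lathe: 84 − 20·log₁₀(6.5/1.8) = 84 − 11.15 = 72.85 dB(A).
vacuum pump: 89 − 20·log₁₀(14.9/1.3) = 89 − 21.18 = 67.82 dB(A).
Σ 10^(L/10) = 2.531e+07 → L_total = 10·log₁₀(2.531e+07) = 74.03 dB(A).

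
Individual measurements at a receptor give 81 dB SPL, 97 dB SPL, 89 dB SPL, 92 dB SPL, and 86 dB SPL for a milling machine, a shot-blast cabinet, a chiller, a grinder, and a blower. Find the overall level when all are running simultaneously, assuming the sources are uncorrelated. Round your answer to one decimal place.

99.0 dB SPL

Incoherent sources combine by intensity addition: L_total = 10·log₁₀(Σ 10^(L_i/10)).
Σ 10^(L/10) = 10^(81/10) + 10^(97/10) + 10^(89/10) + 10^(92/10) + 10^(86/10) = 7.915e+09.
L_total = 10·log₁₀(7.915e+09) = 98.98 dB SPL.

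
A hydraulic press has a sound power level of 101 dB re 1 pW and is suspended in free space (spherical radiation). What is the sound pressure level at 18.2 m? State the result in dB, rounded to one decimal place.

64.8 dB

Free-field spherical radiation: L_p = L_w − 10·log₁₀(4π·r²), r = 18.2 m.
4π·r² = 4162 m², 10·log₁₀ of that is 36.194 dB.
L_p = 101 − 36.194 = 64.81 dB.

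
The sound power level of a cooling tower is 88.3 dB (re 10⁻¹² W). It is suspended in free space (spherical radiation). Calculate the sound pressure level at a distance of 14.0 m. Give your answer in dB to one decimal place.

54.4 dB

The power spreads over a sphere of area 4π·r², so L_p = L_w − 10·log₁₀(4π·r²).
4π·r² = 2463 m², 10·log₁₀ of that is 33.915 dB.
L_p = 88.3 − 33.915 = 54.39 dB.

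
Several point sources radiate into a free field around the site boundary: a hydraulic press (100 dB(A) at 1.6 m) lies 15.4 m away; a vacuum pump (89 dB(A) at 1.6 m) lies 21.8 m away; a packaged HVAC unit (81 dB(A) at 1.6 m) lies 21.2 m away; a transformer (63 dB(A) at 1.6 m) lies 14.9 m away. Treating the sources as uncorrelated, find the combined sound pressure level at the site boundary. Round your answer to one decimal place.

80.5 dB(A)

Propagate each source to the receiver with L = L_ref − 20·log₁₀(r/r_ref), then add intensities.
hydraulic press: 100 − 20·log₁₀(15.4/1.6) = 100 − 19.67 = 80.33 dB(A).
vacuum pump: 89 − 20·log₁₀(21.8/1.6) = 89 − 22.69 = 66.31 dB(A).
packaged HVAC unit: 81 − 20·log₁₀(21.2/1.6) = 81 − 22.44 = 58.56 dB(A).
transformer: 63 − 20·log₁₀(14.9/1.6) = 63 − 19.38 = 43.62 dB(A).
Σ 10^(L/10) = 1.130e+08 → L_total = 10·log₁₀(1.130e+08) = 80.53 dB(A).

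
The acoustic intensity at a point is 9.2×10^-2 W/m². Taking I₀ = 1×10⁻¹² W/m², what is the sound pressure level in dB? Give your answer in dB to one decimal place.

109.6 dB

I/I₀ = 9.2×10^-2/10⁻¹² = 9.2×10^10, and L = 10·log₁₀(I/I₀).
L = 10·(0.9638 + 10) = 109.64 dB.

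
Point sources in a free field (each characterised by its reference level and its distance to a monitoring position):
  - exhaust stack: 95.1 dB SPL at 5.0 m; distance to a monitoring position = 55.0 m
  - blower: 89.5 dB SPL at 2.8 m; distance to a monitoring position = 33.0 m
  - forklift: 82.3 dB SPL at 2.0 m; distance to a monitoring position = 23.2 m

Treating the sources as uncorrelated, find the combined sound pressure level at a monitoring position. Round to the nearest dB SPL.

75 dB SPL

First find each source's level at the receiver (point-source: −20·log₁₀(r/r_ref)), then combine on an intensity basis.
exhaust stack: 95.1 − 20·log₁₀(55.0/5.0) = 95.1 − 20.83 = 74.27 dB SPL.
blower: 89.5 − 20·log₁₀(33.0/2.8) = 89.5 − 21.43 = 68.07 dB SPL.
forklift: 82.3 − 20·log₁₀(23.2/2.0) = 82.3 − 21.29 = 61.01 dB SPL.
Σ 10^(L/10) = 3.442e+07 → L_total = 10·log₁₀(3.442e+07) = 75.37 dB SPL.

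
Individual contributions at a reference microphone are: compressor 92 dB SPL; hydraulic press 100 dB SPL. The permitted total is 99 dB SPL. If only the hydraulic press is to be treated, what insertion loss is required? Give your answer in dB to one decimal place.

Fixed contribution from the other source: Σ 10^(L/10) = 10^(92/10) = 1.585e+09 (92.00 dB SPL).
To meet 99 dB SPL overall, the treated hydraulic press may contribute at most 10^(99/10) − 1.585e+09 = 6.358e+09, i.e. 98.03 dB SPL.
Required insertion loss = 100 − 98.03 = 1.97 dB.

2.0 dB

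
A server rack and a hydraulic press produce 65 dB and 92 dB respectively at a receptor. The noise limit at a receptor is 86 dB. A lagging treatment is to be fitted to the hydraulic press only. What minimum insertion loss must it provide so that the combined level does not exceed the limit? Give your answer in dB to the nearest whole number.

Everything except the hydraulic press sums to 10^(65/10) = 3.162e+06 in linear terms, 65.00 dB.
To meet 86 dB overall, the treated hydraulic press may contribute at most 10^(86/10) − 3.162e+06 = 3.949e+08, i.e. 85.97 dB.
So the hydraulic press must be reduced from 92 to 85.97 dB: IL = 6.03 dB.

6 dB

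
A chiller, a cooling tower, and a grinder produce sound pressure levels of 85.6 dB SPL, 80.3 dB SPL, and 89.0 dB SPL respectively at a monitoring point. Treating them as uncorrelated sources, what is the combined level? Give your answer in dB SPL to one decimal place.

For uncorrelated sources the intensities add, so convert each level to linear form, sum, and take 10·log₁₀ of the total.
Σ 10^(L/10) = 10^(85.6/10) + 10^(80.3/10) + 10^(89.0/10) = 1.265e+09.
L_total = 10·log₁₀(1.265e+09) = 91.02 dB SPL.

91.0 dB SPL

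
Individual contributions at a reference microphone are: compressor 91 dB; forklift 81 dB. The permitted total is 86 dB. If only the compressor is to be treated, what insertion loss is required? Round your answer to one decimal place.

Fixed contribution from the other source: Σ 10^(L/10) = 10^(81/10) = 1.259e+08 (81.00 dB).
The limit corresponds to 10^(86/10) = 3.981e+08; subtracting the fixed part leaves 2.722e+08 for the compressor, i.e. 84.35 dB.
So the compressor must be reduced from 91 to 84.35 dB: IL = 6.65 dB.

6.7 dB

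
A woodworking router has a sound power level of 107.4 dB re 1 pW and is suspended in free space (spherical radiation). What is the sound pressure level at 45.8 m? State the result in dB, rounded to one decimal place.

L_p = L_w − 10·log₁₀(4π·r²) with r = 45.8 m.
4π·r² = 2.636e+04 m², 10·log₁₀ of that is 44.209 dB.
L_p = 107.4 − 44.209 = 63.19 dB.

63.2 dB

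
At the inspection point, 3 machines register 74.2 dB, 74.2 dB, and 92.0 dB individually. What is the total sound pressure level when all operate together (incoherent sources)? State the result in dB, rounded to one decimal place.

For uncorrelated sources the intensities add, so convert each level to linear form, sum, and take 10·log₁₀ of the total.
Σ 10^(L/10) = 10^(74.2/10) + 10^(74.2/10) + 10^(92.0/10) = 1.637e+09.
L_total = 10·log₁₀(1.637e+09) = 92.14 dB.

92.1 dB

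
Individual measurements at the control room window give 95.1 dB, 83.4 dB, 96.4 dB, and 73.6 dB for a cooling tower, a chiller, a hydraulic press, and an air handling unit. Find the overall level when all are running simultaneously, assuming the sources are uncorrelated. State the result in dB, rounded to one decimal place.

98.9 dB

Incoherent sources combine by intensity addition: L_total = 10·log₁₀(Σ 10^(L_i/10)).
Σ 10^(L/10) = 10^(95.1/10) + 10^(83.4/10) + 10^(96.4/10) + 10^(73.6/10) = 7.843e+09.
L_total = 10·log₁₀(7.843e+09) = 98.94 dB.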